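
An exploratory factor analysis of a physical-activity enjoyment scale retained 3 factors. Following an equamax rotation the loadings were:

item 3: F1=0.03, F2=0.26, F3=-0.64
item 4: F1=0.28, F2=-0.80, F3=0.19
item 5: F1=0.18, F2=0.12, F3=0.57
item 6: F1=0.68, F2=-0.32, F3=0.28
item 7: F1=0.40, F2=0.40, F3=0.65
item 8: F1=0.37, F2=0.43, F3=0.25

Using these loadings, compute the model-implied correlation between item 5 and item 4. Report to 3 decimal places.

0.063

r̂ = Σ λ_i·λ_j across factors = (0.18)(0.28) + (0.12)(-0.80) + (0.57)(0.19)
  = +0.0504 -0.0960 +0.1083 = 0.0627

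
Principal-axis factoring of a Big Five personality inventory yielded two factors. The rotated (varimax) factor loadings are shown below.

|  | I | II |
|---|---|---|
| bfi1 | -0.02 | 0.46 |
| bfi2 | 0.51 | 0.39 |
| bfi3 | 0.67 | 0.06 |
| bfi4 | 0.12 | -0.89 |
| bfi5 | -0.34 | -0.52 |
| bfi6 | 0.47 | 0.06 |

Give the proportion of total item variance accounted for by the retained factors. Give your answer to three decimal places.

0.416

Communalities: 0.2120, 0.4122, 0.4525, 0.8065, 0.3860, 0.2245; Σh² = 2.4937.
Total variance with 6 standardized items is 6, so the solution explains 2.4937/6 = 0.4156.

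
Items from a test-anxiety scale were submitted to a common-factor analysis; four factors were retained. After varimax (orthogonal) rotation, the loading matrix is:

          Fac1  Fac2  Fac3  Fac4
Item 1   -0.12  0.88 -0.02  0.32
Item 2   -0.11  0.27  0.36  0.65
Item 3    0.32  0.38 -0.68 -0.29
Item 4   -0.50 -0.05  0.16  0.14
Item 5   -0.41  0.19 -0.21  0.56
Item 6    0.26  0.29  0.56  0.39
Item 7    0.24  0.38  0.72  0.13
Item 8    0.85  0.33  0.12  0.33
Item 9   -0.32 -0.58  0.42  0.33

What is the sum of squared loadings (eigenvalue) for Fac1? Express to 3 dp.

SS loadings for Fac1 = (-0.12)² + (-0.11)² + 0.32² + (-0.50)² + (-0.41)² + 0.26² + 0.24² + 0.85² + (-0.32)² = 0.0144 + 0.0121 + 0.1024 + 0.2500 + 0.1681 + 0.0676 + 0.0576 + 0.7225 + 0.1024 = 1.4971

1.497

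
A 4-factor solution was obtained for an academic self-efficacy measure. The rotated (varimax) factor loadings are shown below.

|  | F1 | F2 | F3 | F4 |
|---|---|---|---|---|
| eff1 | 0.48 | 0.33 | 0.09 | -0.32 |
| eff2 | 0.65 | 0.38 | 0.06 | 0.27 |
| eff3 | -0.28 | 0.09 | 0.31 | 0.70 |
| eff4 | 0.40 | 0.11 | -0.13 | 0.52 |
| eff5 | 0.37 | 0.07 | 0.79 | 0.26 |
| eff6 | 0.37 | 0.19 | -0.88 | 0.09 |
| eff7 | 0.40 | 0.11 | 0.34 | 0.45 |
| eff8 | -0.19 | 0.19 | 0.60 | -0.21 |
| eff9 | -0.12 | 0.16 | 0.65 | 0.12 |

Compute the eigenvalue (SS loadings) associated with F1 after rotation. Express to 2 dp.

SS loadings for F1 = 0.48² + 0.65² + (-0.28)² + 0.40² + 0.37² + 0.37² + 0.40² + (-0.19)² + (-0.12)² = 0.2304 + 0.4225 + 0.0784 + 0.1600 + 0.1369 + 0.1369 + 0.1600 + 0.0361 + 0.0144 = 1.3756

1.38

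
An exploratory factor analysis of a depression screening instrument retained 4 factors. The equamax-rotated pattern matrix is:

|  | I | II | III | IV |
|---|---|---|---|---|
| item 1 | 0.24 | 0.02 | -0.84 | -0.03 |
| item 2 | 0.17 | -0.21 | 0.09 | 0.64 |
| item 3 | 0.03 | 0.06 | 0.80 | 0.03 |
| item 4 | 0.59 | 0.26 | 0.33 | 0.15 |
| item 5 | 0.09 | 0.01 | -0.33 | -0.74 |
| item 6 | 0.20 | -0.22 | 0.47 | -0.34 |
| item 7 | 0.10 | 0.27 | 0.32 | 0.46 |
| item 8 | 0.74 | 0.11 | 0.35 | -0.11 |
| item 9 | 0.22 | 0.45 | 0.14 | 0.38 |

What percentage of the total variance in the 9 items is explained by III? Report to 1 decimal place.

SS loadings for III = (-0.84)² + 0.09² + 0.80² + 0.33² + (-0.33)² + 0.47² + 0.32² + 0.35² + 0.14² = 2.0369
With 9 standardized items, total variance = 9. Proportion = 2.0369/9 = 0.2263 → 22.63%.

22.6%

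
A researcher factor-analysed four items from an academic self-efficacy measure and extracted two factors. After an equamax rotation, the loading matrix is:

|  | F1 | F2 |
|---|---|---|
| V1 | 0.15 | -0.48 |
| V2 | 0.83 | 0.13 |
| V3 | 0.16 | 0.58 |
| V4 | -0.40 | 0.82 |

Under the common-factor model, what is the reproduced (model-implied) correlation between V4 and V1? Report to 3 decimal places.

r̂ = Σ λ_i·λ_j across factors = (-0.40)(0.15) + (0.82)(-0.48)
  = -0.0600 -0.3936 = -0.4536

-0.454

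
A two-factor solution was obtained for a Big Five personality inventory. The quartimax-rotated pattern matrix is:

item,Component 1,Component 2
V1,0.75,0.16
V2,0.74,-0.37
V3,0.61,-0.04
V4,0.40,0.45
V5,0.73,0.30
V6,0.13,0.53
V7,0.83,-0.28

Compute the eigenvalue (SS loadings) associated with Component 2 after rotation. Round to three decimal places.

SS loadings for Component 2 = 0.16² + (-0.37)² + (-0.04)² + 0.45² + 0.30² + 0.53² + (-0.28)² = 0.0256 + 0.1369 + 0.0016 + 0.2025 + 0.0900 + 0.2809 + 0.0784 = 0.8159

0.816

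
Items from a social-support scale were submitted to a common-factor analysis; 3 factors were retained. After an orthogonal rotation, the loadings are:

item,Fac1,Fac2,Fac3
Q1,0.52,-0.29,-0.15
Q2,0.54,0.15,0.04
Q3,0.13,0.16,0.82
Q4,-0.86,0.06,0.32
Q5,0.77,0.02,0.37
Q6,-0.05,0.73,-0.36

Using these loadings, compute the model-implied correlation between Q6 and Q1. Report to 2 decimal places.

-0.18

r̂ = Σ λ_i·λ_j across factors = (-0.05)(0.52) + (0.73)(-0.29) + (-0.36)(-0.15)
  = -0.0260 -0.2117 +0.0540 = -0.1837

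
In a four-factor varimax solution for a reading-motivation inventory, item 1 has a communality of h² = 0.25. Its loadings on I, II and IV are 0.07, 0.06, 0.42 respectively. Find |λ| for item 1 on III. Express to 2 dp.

Under orthogonal rotation h² = Σλ², so λ_III² = h² − (0.1849) = 0.25 − 0.1849 = 0.0651.
|λ| = √0.0651 = 0.2551.

0.26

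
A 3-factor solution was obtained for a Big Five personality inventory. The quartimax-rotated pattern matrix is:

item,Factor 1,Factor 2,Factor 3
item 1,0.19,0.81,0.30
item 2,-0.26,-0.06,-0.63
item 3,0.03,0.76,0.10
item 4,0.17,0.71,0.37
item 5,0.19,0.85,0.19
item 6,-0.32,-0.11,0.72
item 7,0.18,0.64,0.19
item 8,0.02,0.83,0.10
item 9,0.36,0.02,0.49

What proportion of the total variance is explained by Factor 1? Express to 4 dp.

0.0483

SS loadings for Factor 1 = 0.19² + (-0.26)² + 0.03² + 0.17² + 0.19² + (-0.32)² + 0.18² + 0.02² + 0.36² = 0.4344
Proportion of variance = 0.4344 / 9 = 0.0483.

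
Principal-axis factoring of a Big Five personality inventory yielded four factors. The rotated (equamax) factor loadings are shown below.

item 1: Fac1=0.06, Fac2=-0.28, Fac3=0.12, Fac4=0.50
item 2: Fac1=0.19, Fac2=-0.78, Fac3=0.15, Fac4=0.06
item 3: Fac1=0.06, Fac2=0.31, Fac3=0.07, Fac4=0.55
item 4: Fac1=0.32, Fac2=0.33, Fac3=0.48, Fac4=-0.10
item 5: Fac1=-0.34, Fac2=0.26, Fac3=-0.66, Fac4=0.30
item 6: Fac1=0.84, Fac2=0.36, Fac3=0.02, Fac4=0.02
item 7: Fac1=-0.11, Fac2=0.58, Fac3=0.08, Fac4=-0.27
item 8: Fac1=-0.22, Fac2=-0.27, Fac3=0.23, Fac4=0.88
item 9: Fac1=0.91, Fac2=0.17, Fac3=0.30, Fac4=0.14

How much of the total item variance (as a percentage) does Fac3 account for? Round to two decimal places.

SS loadings for Fac3 = 0.12² + 0.15² + 0.07² + 0.48² + (-0.66)² + 0.02² + 0.08² + 0.23² + 0.30² = 0.8575
With 9 standardized items, total variance = 9. Proportion = 0.8575/9 = 0.0953 → 9.53%.

9.53%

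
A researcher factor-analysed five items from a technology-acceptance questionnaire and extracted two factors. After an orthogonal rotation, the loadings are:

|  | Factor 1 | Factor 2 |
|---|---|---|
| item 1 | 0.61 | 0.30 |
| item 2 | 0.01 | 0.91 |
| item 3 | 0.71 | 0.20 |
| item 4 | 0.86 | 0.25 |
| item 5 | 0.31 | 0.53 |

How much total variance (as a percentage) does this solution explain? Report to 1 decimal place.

60.3%

SS loadings by factor: 1.7120, 1.3015; total = 3.0135.
Total variance with 5 standardized items is 5, so the solution explains 3.0135/5 = 0.6027 = 60.27%.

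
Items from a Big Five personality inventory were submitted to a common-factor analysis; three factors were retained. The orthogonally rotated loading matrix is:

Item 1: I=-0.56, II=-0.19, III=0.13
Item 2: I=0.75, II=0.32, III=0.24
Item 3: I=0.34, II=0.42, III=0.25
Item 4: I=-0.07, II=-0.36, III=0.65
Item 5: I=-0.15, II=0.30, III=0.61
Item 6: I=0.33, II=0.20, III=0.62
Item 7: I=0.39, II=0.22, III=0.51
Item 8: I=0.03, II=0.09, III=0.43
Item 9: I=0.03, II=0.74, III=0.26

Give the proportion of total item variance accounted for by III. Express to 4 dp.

0.2032

SS loadings for III = 0.13² + 0.24² + 0.25² + 0.65² + 0.61² + 0.62² + 0.51² + 0.43² + 0.26² = 1.8286
Proportion of variance = 1.8286 / 9 = 0.2032.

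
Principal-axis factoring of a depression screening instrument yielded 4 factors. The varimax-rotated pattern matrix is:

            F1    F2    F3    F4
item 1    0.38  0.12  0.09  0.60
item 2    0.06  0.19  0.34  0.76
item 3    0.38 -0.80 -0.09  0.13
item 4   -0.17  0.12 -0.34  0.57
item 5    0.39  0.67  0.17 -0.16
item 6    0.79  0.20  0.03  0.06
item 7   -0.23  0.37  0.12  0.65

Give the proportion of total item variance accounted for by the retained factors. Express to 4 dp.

0.6434

SS loadings by factor: 1.1504, 1.3307, 0.2916, 1.7311; total = 4.5038.
Total variance with 7 standardized items is 7, so the solution explains 4.5038/7 = 0.6434.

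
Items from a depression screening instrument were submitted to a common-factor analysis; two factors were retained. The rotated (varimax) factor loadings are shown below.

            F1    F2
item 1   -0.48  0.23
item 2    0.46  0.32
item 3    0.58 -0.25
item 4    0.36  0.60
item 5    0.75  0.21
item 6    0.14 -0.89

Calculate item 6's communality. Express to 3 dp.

0.812

h² = 0.14² + (-0.89)² = 0.0196 + 0.7921 = 0.8117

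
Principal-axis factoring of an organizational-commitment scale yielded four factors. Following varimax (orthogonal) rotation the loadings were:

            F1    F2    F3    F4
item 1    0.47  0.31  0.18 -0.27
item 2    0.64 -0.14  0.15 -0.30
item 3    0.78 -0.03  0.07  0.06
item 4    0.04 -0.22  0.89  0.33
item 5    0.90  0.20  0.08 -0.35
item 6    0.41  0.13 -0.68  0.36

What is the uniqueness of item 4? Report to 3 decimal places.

0.049

h² = 0.04² + (-0.22)² + 0.89² + 0.33² = 0.0016 + 0.0484 + 0.7921 + 0.1089 = 0.9510
Uniqueness u² = 1 − h² = 1 − 0.9510 = 0.0490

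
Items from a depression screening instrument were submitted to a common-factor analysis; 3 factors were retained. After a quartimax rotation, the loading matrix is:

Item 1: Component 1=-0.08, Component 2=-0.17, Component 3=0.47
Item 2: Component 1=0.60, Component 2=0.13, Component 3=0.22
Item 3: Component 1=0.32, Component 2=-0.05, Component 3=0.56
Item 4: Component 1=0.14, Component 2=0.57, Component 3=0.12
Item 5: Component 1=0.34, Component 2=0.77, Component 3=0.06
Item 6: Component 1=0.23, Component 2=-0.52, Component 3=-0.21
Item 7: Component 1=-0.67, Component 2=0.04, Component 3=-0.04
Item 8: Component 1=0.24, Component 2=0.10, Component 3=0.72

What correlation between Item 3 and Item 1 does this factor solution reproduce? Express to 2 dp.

0.25

r̂ = Σ λ_i·λ_j across factors = (0.32)(-0.08) + (-0.05)(-0.17) + (0.56)(0.47)
  = -0.0256 +0.0085 +0.2632 = 0.2461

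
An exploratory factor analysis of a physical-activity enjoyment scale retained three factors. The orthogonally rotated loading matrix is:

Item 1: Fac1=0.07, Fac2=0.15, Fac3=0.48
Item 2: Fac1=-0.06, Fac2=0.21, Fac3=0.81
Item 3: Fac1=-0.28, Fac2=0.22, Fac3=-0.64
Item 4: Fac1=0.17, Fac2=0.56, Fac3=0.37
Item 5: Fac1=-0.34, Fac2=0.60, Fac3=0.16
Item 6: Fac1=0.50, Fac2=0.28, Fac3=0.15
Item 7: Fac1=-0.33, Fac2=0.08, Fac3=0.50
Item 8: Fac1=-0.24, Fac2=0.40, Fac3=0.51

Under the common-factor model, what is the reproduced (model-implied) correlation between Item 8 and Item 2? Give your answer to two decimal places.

r̂ = Σ λ_i·λ_j across factors = (-0.24)(-0.06) + (0.40)(0.21) + (0.51)(0.81)
  = +0.0144 +0.0840 +0.4131 = 0.5115

0.51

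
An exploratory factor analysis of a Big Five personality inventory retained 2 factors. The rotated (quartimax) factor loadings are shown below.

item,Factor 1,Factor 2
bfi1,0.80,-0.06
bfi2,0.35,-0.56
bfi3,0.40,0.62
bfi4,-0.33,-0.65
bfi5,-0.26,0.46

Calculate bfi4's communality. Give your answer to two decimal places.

h² = (-0.33)² + (-0.65)² = 0.1089 + 0.4225 = 0.5314

0.53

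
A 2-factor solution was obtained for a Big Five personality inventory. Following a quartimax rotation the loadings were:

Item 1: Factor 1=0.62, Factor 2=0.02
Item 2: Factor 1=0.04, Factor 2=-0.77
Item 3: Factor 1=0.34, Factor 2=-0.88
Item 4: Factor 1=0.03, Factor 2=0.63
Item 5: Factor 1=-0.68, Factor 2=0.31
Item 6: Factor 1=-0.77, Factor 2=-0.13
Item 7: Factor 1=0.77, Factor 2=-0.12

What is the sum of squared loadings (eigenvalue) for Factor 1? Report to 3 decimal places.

2.151

SS loadings for Factor 1 = 0.62² + 0.04² + 0.34² + 0.03² + (-0.68)² + (-0.77)² + 0.77² = 0.3844 + 0.0016 + 0.1156 + 0.0009 + 0.4624 + 0.5929 + 0.5929 = 2.1507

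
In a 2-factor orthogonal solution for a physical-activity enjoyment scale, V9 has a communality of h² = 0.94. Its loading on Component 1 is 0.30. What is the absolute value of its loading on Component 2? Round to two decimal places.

Under orthogonal rotation h² = Σλ², so λ_Component 2² = h² − (0.0900) = 0.94 − 0.0900 = 0.8500.
|λ| = √0.8500 = 0.9220.

0.92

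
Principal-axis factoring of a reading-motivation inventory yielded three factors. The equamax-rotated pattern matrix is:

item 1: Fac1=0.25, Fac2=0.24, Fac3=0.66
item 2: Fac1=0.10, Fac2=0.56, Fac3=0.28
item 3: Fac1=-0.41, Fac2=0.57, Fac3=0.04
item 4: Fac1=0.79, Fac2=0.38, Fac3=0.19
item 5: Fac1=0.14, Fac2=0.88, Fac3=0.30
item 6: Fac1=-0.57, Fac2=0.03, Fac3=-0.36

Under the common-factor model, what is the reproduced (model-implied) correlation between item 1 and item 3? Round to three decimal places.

r̂ = Σ λ_i·λ_j across factors = (0.25)(-0.41) + (0.24)(0.57) + (0.66)(0.04)
  = -0.1025 +0.1368 +0.0264 = 0.0607

0.061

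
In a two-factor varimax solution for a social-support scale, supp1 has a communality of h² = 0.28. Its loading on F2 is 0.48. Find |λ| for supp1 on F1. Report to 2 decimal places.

Under orthogonal rotation h² = Σλ², so λ_F1² = h² − (0.2304) = 0.28 − 0.2304 = 0.0496.
|λ| = √0.0496 = 0.2227.

0.22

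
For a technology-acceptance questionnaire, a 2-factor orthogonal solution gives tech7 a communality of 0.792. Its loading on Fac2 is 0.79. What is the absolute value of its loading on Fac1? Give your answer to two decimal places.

Under orthogonal rotation h² = Σλ², so λ_Fac1² = h² − (0.6241) = 0.792 − 0.6241 = 0.1679.
|λ| = √0.1679 = 0.4098.

0.41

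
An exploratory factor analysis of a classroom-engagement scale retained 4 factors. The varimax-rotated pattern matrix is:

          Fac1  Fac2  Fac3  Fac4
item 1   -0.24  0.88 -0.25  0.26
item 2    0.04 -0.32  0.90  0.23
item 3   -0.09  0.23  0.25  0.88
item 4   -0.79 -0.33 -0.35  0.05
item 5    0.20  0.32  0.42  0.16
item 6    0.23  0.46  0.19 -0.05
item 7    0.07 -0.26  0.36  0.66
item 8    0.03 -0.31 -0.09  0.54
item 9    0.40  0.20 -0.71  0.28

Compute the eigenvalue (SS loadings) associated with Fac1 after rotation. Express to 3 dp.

SS loadings for Fac1 = (-0.24)² + 0.04² + (-0.09)² + (-0.79)² + 0.20² + 0.23² + 0.07² + 0.03² + 0.40² = 0.0576 + 0.0016 + 0.0081 + 0.6241 + 0.0400 + 0.0529 + 0.0049 + 0.0009 + 0.1600 = 0.9501

0.950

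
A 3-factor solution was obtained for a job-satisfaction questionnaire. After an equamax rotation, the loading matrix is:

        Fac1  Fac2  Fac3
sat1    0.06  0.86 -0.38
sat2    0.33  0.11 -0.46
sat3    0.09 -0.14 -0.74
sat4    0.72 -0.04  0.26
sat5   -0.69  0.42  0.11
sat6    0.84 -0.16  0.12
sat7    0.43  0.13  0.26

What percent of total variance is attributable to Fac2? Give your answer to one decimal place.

14.2%

SS loadings for Fac2 = 0.86² + 0.11² + (-0.14)² + (-0.04)² + 0.42² + (-0.16)² + 0.13² = 0.9918
With 7 standardized items, total variance = 7. Proportion = 0.9918/7 = 0.1417 → 14.17%.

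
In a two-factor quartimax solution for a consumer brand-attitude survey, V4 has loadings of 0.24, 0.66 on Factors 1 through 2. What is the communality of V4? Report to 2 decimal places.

0.49

h² = 0.24² + 0.66² = 0.0576 + 0.4356 = 0.4932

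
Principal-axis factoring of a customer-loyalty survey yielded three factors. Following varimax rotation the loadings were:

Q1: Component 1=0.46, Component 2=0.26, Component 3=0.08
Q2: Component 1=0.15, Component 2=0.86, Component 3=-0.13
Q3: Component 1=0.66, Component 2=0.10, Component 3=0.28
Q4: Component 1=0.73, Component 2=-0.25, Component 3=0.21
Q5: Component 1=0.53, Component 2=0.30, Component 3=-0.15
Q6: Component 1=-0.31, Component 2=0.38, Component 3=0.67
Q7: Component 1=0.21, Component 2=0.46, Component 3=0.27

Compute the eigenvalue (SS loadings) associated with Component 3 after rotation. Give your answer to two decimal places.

0.69

SS loadings for Component 3 = 0.08² + (-0.13)² + 0.28² + 0.21² + (-0.15)² + 0.67² + 0.27² = 0.0064 + 0.0169 + 0.0784 + 0.0441 + 0.0225 + 0.4489 + 0.0729 = 0.6901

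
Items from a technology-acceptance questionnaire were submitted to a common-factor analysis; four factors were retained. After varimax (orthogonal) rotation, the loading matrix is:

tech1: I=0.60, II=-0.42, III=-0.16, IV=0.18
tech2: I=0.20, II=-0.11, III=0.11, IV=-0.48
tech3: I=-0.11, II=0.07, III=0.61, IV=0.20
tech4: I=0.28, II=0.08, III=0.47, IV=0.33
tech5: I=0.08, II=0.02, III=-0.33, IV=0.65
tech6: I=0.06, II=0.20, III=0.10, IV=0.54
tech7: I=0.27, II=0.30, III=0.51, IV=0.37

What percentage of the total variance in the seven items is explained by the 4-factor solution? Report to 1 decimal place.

45.4%

Communalities: 0.5944, 0.2946, 0.4291, 0.4146, 0.5382, 0.3452, 0.5599; Σh² = 3.1760.
Total variance with 7 standardized items is 7, so the solution explains 3.1760/7 = 0.4537 = 45.37%.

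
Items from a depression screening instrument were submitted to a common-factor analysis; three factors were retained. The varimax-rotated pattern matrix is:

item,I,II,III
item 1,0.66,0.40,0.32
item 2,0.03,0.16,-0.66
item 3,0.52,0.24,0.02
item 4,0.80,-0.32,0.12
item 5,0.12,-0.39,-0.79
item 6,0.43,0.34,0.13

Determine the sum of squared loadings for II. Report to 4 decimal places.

0.6133

SS loadings for II = 0.40² + 0.16² + 0.24² + (-0.32)² + (-0.39)² + 0.34² = 0.1600 + 0.0256 + 0.0576 + 0.1024 + 0.1521 + 0.1156 = 0.6133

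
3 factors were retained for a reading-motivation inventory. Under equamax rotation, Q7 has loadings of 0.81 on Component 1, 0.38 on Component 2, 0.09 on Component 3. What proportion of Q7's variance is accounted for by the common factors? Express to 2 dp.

h² = 0.81² + 0.38² + 0.09² = 0.6561 + 0.1444 + 0.0081 = 0.8086

0.81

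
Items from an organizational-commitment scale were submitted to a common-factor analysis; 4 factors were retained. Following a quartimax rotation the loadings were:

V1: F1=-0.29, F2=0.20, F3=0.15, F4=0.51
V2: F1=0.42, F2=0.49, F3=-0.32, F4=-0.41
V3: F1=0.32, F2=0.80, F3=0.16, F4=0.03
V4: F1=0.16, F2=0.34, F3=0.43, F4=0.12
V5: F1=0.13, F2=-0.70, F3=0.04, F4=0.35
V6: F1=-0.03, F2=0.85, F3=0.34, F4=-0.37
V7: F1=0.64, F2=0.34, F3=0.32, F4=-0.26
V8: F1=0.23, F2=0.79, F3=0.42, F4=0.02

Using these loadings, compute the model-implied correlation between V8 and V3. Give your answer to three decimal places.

r̂ = Σ λ_i·λ_j across factors = (0.23)(0.32) + (0.79)(0.80) + (0.42)(0.16) + (0.02)(0.03)
  = +0.0736 +0.6320 +0.0672 +0.0006 = 0.7734

0.773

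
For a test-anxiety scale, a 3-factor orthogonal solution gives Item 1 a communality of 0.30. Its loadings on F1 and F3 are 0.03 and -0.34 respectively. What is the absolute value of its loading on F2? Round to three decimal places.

0.428

Under orthogonal rotation h² = Σλ², so λ_F2² = h² − (0.1165) = 0.30 − 0.1165 = 0.1835.
|λ| = √0.1835 = 0.4284.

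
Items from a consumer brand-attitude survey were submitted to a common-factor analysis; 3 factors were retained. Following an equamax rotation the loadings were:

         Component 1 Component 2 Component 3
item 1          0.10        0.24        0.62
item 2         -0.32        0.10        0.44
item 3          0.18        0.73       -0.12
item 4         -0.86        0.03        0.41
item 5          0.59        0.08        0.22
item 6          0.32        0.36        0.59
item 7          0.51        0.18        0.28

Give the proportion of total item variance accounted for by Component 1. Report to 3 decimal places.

0.228

SS loadings for Component 1 = 0.10² + (-0.32)² + 0.18² + (-0.86)² + 0.59² + 0.32² + 0.51² = 1.5950
Proportion of variance = 1.5950 / 7 = 0.2279.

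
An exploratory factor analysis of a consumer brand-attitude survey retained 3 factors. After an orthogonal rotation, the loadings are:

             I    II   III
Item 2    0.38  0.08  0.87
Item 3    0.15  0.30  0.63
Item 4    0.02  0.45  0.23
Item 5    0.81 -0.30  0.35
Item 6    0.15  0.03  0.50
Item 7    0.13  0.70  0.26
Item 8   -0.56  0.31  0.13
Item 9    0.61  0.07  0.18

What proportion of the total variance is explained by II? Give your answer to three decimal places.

SS loadings for II = 0.08² + 0.30² + 0.45² + (-0.30)² + 0.03² + 0.70² + 0.31² + 0.07² = 0.9808
Proportion of variance = 0.9808 / 8 = 0.1226.

0.123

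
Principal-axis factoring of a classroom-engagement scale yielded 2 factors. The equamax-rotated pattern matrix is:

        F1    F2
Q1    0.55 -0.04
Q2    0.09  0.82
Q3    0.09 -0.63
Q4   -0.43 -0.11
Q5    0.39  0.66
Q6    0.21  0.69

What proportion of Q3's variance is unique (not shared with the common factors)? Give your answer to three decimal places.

0.595

h² = 0.09² + (-0.63)² = 0.0081 + 0.3969 = 0.4050
Uniqueness u² = 1 − h² = 1 − 0.4050 = 0.5950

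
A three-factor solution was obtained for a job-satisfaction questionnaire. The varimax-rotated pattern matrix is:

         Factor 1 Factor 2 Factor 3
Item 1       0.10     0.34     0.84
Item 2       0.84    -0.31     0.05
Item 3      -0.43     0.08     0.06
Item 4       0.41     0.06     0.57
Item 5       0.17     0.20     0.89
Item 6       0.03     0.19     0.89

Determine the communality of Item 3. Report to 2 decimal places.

0.19

h² = (-0.43)² + 0.08² + 0.06² = 0.1849 + 0.0064 + 0.0036 = 0.1949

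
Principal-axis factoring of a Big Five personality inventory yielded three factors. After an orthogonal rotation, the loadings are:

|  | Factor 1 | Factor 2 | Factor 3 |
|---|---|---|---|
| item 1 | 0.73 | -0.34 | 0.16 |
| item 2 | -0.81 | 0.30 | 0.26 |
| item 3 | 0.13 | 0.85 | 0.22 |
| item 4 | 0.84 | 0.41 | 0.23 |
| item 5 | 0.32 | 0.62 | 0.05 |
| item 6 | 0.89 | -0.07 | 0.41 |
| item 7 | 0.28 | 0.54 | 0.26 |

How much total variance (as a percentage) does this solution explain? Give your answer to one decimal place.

72.8%

SS loadings by factor: 2.8844, 1.7771, 0.4327; total = 5.0942.
Total variance with 7 standardized items is 7, so the solution explains 5.0942/7 = 0.7277 = 72.77%.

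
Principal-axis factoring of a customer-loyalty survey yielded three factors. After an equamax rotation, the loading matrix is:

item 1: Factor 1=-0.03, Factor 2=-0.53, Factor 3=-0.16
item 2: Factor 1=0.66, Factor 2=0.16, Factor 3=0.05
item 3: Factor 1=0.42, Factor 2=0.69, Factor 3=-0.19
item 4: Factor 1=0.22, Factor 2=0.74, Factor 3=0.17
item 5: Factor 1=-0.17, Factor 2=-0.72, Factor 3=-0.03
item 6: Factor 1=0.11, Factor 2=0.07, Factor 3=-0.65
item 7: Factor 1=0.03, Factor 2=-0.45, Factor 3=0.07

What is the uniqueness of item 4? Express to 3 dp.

h² = 0.22² + 0.74² + 0.17² = 0.0484 + 0.5476 + 0.0289 = 0.6249
Uniqueness u² = 1 − h² = 1 − 0.6249 = 0.3751

0.375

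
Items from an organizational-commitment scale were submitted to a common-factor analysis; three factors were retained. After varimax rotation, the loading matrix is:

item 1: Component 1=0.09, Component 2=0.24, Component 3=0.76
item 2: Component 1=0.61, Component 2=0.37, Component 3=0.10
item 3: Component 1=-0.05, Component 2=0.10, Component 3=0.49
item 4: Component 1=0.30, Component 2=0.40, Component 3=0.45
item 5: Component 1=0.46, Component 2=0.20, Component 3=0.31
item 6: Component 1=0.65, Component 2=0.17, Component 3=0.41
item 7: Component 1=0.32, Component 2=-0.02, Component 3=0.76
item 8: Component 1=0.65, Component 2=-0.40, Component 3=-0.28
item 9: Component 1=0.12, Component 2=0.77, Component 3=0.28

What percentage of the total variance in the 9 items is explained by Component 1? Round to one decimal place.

SS loadings for Component 1 = 0.09² + 0.61² + (-0.05)² + 0.30² + 0.46² + 0.65² + 0.32² + 0.65² + 0.12² = 1.6461
With 9 standardized items, total variance = 9. Proportion = 1.6461/9 = 0.1829 → 18.29%.

18.3%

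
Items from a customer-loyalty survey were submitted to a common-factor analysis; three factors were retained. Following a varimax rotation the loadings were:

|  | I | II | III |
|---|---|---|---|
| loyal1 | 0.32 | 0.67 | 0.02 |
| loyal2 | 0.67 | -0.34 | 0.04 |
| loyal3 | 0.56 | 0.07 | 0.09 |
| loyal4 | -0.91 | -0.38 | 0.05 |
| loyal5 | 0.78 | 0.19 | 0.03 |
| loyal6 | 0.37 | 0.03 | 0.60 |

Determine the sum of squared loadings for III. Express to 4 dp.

0.3735

SS loadings for III = 0.02² + 0.04² + 0.09² + 0.05² + 0.03² + 0.60² = 0.0004 + 0.0016 + 0.0081 + 0.0025 + 0.0009 + 0.3600 = 0.3735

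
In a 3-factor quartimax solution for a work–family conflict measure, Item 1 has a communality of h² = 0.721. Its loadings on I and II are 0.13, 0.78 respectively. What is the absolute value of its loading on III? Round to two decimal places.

Under orthogonal rotation h² = Σλ², so λ_III² = h² − (0.6253) = 0.721 − 0.6253 = 0.0957.
|λ| = √0.0957 = 0.3094.

0.31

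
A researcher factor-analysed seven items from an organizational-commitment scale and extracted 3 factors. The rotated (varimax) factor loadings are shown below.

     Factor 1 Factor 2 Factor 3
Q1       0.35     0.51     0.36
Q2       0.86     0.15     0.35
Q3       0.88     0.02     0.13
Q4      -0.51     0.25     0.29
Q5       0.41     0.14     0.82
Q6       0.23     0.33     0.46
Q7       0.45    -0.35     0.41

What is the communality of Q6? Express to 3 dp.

0.373

h² = 0.23² + 0.33² + 0.46² = 0.0529 + 0.1089 + 0.2116 = 0.3734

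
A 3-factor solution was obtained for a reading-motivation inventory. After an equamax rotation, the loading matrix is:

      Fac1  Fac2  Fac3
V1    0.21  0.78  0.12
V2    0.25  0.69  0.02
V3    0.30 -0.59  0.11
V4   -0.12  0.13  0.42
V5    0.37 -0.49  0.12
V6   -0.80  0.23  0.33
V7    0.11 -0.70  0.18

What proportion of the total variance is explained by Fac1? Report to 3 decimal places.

0.143

SS loadings for Fac1 = 0.21² + 0.25² + 0.30² + (-0.12)² + 0.37² + (-0.80)² + 0.11² = 1.0000
Proportion of variance = 1.0000 / 7 = 0.1429.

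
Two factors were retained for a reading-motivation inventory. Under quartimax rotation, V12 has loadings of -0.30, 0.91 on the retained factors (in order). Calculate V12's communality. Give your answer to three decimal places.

h² = (-0.30)² + 0.91² = 0.0900 + 0.8281 = 0.9181

0.918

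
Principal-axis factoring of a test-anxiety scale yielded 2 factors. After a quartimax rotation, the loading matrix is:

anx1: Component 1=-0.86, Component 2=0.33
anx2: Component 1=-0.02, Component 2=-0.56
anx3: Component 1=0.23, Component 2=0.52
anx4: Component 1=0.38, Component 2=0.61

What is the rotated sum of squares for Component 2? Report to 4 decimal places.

1.0650

SS loadings for Component 2 = 0.33² + (-0.56)² + 0.52² + 0.61² = 0.1089 + 0.3136 + 0.2704 + 0.3721 = 1.0650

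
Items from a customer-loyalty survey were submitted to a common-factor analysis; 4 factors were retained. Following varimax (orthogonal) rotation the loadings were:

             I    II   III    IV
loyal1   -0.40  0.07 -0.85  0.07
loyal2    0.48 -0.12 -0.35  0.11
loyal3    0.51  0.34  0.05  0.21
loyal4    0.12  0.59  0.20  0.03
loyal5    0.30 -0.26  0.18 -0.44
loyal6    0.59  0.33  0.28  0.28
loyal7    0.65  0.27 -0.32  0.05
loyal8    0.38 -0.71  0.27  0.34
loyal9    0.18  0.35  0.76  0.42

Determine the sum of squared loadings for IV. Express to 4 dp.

0.6285

SS loadings for IV = 0.07² + 0.11² + 0.21² + 0.03² + (-0.44)² + 0.28² + 0.05² + 0.34² + 0.42² = 0.0049 + 0.0121 + 0.0441 + 0.0009 + 0.1936 + 0.0784 + 0.0025 + 0.1156 + 0.1764 = 0.6285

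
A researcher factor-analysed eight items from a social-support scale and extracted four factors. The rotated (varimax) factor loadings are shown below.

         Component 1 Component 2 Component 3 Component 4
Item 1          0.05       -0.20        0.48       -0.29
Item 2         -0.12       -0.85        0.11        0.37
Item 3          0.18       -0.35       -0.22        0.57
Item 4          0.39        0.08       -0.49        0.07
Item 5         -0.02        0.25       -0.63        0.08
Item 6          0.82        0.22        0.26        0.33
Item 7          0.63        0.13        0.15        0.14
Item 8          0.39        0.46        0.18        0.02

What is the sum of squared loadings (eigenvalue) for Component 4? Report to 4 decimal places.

SS loadings for Component 4 = (-0.29)² + 0.37² + 0.57² + 0.07² + 0.08² + 0.33² + 0.14² + 0.02² = 0.0841 + 0.1369 + 0.3249 + 0.0049 + 0.0064 + 0.1089 + 0.0196 + 0.0004 = 0.6861

0.6861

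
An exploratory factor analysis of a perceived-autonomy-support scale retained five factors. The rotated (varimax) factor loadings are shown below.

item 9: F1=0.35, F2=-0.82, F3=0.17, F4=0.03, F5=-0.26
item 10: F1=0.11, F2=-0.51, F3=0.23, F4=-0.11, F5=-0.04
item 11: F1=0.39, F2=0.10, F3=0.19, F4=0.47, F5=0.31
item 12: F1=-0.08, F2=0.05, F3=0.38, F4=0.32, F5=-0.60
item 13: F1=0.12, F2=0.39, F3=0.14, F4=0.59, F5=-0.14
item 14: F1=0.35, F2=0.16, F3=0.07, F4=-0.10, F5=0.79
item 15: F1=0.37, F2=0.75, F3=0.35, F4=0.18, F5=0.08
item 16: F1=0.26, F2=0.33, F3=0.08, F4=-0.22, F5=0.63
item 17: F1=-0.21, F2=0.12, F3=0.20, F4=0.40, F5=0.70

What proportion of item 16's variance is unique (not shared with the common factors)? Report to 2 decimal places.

0.37

h² = 0.26² + 0.33² + 0.08² + (-0.22)² + 0.63² = 0.0676 + 0.1089 + 0.0064 + 0.0484 + 0.3969 = 0.6282
Uniqueness u² = 1 − h² = 1 − 0.6282 = 0.3718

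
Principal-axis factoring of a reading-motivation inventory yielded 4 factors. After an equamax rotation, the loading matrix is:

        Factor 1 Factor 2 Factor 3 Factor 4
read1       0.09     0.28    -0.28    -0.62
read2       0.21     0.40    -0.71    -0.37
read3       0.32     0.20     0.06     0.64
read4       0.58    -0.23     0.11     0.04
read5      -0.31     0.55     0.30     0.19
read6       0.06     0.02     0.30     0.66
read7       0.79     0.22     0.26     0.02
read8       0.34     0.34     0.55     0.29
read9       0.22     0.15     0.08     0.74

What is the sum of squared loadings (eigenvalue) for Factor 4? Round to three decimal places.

2.036

SS loadings for Factor 4 = (-0.62)² + (-0.37)² + 0.64² + 0.04² + 0.19² + 0.66² + 0.02² + 0.29² + 0.74² = 0.3844 + 0.1369 + 0.4096 + 0.0016 + 0.0361 + 0.4356 + 0.0004 + 0.0841 + 0.5476 = 2.0363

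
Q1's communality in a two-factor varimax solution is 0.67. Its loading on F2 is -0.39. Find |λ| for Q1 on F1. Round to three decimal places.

0.720

Under orthogonal rotation h² = Σλ², so λ_F1² = h² − (0.1521) = 0.67 − 0.1521 = 0.5179.
|λ| = √0.5179 = 0.7197.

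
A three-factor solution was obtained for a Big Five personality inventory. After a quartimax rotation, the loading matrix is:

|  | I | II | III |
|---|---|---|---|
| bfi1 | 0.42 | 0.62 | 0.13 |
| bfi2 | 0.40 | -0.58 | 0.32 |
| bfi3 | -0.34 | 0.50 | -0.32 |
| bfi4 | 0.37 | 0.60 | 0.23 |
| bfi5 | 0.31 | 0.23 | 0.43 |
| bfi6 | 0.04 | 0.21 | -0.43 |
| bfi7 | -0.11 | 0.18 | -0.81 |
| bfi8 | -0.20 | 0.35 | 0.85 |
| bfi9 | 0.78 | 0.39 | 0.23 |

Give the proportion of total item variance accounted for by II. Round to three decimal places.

0.193

SS loadings for II = 0.62² + (-0.58)² + 0.50² + 0.60² + 0.23² + 0.21² + 0.18² + 0.35² + 0.39² = 1.7348
Proportion of variance = 1.7348 / 9 = 0.1928.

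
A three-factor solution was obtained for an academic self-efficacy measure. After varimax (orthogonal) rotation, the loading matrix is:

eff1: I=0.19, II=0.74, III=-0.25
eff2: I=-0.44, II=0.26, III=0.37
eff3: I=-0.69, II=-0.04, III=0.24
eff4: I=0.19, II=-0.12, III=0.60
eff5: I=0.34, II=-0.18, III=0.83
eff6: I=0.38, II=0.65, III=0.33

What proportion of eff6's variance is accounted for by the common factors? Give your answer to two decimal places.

0.68

h² = 0.38² + 0.65² + 0.33² = 0.1444 + 0.4225 + 0.1089 = 0.6758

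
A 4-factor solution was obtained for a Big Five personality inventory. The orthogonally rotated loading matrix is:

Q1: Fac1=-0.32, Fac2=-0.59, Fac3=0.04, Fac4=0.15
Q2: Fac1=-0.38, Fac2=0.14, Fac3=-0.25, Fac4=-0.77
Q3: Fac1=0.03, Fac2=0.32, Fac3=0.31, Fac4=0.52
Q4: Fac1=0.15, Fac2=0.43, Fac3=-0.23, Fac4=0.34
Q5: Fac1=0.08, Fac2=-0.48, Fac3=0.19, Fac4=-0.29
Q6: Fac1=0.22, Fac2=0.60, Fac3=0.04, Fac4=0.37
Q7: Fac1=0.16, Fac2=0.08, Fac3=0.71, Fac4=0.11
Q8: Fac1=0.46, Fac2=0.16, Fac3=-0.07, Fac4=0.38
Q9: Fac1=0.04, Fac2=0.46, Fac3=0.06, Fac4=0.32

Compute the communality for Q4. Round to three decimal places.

h² = 0.15² + 0.43² + (-0.23)² + 0.34² = 0.0225 + 0.1849 + 0.0529 + 0.1156 = 0.3759

0.376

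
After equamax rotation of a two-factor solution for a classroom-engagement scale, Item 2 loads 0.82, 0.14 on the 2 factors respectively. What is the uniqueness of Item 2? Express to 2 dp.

h² = 0.82² + 0.14² = 0.6724 + 0.0196 = 0.6920
Uniqueness u² = 1 − h² = 1 − 0.6920 = 0.3080

0.31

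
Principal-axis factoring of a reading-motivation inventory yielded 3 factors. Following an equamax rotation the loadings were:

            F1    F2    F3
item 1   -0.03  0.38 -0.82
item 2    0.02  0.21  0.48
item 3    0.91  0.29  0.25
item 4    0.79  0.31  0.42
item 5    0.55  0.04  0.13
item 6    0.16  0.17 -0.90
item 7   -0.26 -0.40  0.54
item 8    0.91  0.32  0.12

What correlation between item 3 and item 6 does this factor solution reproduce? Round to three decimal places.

r̂ = Σ λ_i·λ_j across factors = (0.91)(0.16) + (0.29)(0.17) + (0.25)(-0.90)
  = +0.1456 +0.0493 -0.2250 = -0.0301

-0.030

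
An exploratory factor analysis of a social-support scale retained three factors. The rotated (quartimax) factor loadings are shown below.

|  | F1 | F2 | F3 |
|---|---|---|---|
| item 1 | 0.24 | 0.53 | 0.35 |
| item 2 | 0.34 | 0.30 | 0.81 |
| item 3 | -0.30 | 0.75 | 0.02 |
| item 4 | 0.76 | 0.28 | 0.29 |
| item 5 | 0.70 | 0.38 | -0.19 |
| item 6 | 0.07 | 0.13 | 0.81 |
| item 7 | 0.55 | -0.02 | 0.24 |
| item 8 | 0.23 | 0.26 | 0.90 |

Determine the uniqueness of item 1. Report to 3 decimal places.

h² = 0.24² + 0.53² + 0.35² = 0.0576 + 0.2809 + 0.1225 = 0.4610
Uniqueness u² = 1 − h² = 1 − 0.4610 = 0.5390

0.539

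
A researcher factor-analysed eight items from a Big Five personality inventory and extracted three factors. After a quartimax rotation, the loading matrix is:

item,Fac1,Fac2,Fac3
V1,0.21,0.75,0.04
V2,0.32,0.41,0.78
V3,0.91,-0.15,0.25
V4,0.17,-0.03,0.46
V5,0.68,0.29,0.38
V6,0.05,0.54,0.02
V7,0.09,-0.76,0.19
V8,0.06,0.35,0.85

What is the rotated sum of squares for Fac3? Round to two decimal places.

1.79

SS loadings for Fac3 = 0.04² + 0.78² + 0.25² + 0.46² + 0.38² + 0.02² + 0.19² + 0.85² = 0.0016 + 0.6084 + 0.0625 + 0.2116 + 0.1444 + 0.0004 + 0.0361 + 0.7225 = 1.7875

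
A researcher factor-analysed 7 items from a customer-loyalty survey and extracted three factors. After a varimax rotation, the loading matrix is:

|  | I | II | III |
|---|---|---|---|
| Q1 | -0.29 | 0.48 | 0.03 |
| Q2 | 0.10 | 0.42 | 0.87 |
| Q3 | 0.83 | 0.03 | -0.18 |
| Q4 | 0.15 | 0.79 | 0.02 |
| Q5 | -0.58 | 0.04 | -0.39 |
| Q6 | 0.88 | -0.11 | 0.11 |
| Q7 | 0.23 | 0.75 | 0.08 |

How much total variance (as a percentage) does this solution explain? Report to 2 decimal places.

64.83%

Communalities: 0.3154, 0.9433, 0.7222, 0.6470, 0.4901, 0.7986, 0.6218; Σh² = 4.5384.
Total variance with 7 standardized items is 7, so the solution explains 4.5384/7 = 0.6483 = 64.83%.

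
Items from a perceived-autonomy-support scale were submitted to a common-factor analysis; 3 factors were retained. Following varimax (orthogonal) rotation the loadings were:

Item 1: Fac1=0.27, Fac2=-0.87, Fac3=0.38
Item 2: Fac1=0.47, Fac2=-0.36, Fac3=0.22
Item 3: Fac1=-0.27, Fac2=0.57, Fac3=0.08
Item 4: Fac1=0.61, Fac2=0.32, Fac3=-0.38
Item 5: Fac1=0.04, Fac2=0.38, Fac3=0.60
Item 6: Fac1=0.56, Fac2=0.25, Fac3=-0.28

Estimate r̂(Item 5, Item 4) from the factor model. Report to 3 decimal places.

-0.082

r̂ = Σ λ_i·λ_j across factors = (0.04)(0.61) + (0.38)(0.32) + (0.60)(-0.38)
  = +0.0244 +0.1216 -0.2280 = -0.0820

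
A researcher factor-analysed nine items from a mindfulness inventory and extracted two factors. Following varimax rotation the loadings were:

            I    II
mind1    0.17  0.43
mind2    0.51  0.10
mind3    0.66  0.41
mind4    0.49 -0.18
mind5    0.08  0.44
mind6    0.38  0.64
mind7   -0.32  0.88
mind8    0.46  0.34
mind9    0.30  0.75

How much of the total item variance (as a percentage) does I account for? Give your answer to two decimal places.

SS loadings for I = 0.17² + 0.51² + 0.66² + 0.49² + 0.08² + 0.38² + (-0.32)² + 0.46² + 0.30² = 1.5195
With 9 standardized items, total variance = 9. Proportion = 1.5195/9 = 0.1688 → 16.88%.

16.88%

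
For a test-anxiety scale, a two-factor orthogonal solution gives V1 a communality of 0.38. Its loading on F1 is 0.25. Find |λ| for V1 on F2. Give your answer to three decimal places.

Under orthogonal rotation h² = Σλ², so λ_F2² = h² − (0.0625) = 0.38 − 0.0625 = 0.3175.
|λ| = √0.3175 = 0.5635.

0.563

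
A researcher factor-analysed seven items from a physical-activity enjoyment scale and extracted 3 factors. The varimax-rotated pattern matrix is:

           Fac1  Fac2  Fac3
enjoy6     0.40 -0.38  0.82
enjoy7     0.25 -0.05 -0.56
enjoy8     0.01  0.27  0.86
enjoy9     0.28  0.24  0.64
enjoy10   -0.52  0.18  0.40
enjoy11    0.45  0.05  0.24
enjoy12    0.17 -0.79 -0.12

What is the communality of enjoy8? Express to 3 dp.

0.813

h² = 0.01² + 0.27² + 0.86² = 0.0001 + 0.0729 + 0.7396 = 0.8126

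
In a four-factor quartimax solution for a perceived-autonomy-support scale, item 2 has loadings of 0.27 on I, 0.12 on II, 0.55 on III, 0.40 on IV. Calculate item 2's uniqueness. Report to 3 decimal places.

h² = 0.27² + 0.12² + 0.55² + 0.40² = 0.0729 + 0.0144 + 0.3025 + 0.1600 = 0.5498
Uniqueness u² = 1 − h² = 1 − 0.5498 = 0.4502

0.450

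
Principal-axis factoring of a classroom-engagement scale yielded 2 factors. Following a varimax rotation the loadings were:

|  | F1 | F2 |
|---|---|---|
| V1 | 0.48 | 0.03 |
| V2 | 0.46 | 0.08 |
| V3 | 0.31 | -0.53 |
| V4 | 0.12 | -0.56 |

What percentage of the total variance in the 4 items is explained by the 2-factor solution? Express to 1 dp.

SS loadings by factor: 0.5525, 0.6018; total = 1.1543.
Total variance with 4 standardized items is 4, so the solution explains 1.1543/4 = 0.2886 = 28.86%.

28.9%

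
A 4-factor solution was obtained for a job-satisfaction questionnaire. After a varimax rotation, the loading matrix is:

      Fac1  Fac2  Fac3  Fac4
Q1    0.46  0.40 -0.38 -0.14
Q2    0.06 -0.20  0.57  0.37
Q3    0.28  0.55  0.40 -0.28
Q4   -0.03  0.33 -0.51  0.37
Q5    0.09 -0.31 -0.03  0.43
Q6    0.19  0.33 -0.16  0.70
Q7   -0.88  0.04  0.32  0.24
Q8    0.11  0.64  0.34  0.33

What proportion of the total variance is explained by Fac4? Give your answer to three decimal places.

SS loadings for Fac4 = (-0.14)² + 0.37² + (-0.28)² + 0.37² + 0.43² + 0.70² + 0.24² + 0.33² = 1.2132
Proportion of variance = 1.2132 / 8 = 0.1516.

0.152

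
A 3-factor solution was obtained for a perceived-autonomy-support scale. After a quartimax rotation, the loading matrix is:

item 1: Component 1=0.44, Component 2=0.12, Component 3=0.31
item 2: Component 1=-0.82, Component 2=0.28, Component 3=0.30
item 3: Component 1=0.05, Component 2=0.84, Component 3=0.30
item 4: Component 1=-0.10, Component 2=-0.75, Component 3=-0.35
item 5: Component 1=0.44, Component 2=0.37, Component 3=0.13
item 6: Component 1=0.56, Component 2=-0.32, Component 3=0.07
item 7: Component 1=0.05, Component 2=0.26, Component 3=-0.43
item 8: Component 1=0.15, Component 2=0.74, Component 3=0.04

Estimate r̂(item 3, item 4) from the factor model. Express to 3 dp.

-0.740

r̂ = Σ λ_i·λ_j across factors = (0.05)(-0.10) + (0.84)(-0.75) + (0.30)(-0.35)
  = -0.0050 -0.6300 -0.1050 = -0.7400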